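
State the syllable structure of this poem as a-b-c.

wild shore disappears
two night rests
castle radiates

Line 1: wild(1) + shore(1) + disappears(3) = 5
Line 2: two(1) + night(1) + rests(1) = 3
Line 3: castle(2) + radiates(3) = 5

5-3-5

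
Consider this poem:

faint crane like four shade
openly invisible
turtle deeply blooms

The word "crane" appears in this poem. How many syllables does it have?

1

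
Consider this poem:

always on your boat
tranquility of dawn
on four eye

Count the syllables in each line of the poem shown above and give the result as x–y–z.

5–6–3

Line 1: always(2) + on(1) + your(1) + boat(1) = 5
Line 2: tranquility(4) + of(1) + dawn(1) = 6
Line 3: on(1) + four(1) + eye(1) = 3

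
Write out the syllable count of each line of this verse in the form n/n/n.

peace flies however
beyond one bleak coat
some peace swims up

5/5/4

Line 1: peace(1) + flies(1) + however(3) = 5
Line 2: beyond(2) + one(1) + bleak(1) + coat(1) = 5
Line 3: some(1) + peace(1) + swims(1) + up(1) = 4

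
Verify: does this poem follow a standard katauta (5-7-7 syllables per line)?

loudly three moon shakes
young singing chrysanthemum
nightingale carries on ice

Line 1: loudly(2) + three(1) + moon(1) + shakes(1) = 5 ✓
Line 2: young(1) + singing(2) + chrysanthemum(4) = 7 ✓
Line 3: nightingale(3) + carries(2) + on(1) + ice(1) = 7 ✓

Yes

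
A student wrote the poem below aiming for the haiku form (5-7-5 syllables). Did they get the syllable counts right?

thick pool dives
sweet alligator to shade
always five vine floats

Line 1: thick (1), pool (1), dives (1) → 3 (expected 5)
Line 2: sweet (1), alligator (4), to (1), shade (1) → 7 ✓
Line 3: always (2), five (1), vine (1), floats (1) → 5 ✓

No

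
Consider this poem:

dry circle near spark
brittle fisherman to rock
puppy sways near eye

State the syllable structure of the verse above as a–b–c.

5–7–5

Line 1: dry(1) + circle(2) + near(1) + spark(1) = 5
Line 2: brittle(2) + fisherman(3) + to(1) + rock(1) = 7
Line 3: puppy(2) + sways(1) + near(1) + eye(1) = 5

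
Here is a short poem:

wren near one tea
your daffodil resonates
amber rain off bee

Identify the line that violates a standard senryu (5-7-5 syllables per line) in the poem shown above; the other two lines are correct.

Line 1

Line 1: wren(1) + near(1) + one(1) + tea(1) = 4 (expected 5)
Line 2: your(1) + daffodil(3) + resonates(3) = 7 ✓
Line 3: amber(2) + rain(1) + off(1) + bee(1) = 5 ✓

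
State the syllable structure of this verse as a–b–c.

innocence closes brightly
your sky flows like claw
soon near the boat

7–5–4

Line 1: innocence(3) + closes(2) + brightly(2) = 7
Line 2: your(1) + sky(1) + flows(1) + like(1) + claw(1) = 5
Line 3: soon(1) + near(1) + the(1) + boat(1) = 4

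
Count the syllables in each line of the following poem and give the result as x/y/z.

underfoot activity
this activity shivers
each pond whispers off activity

Line 1: underfoot(3) + activity(4) = 7
Line 2: this(1) + activity(4) + shivers(2) = 7
Line 3: each(1) + pond(1) + whispers(2) + off(1) + activity(4) = 9

7/7/9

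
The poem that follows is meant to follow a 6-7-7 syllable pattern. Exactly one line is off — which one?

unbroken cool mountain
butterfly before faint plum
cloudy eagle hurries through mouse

Line 1: unbroken (3), cool (1), mountain (2) → 6 ✓
Line 2: butterfly (3), before (2), faint (1), plum (1) → 7 ✓
Line 3: cloudy (2), eagle (2), hurries (2), through (1), mouse (1) → 8 (expected 7)

Line 3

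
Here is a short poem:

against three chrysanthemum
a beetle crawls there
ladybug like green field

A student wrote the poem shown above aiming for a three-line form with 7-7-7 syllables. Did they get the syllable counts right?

Line 1: "against three chrysanthemum": 2+1+4 = 7 ✓
Line 2: "a beetle crawls there": 1+2+1+1 = 5 (expected 7)
Line 3: "ladybug like green field": 3+1+1+1 = 6 (expected 7)

No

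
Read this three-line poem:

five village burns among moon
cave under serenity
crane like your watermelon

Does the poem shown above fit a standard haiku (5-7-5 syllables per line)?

No

Line 1: five (1), village (2), burns (1), among (2), moon (1) → 7 (expected 5)
Line 2: cave (1), under (2), serenity (4) → 7 ✓
Line 3: crane (1), like (1), your (1), watermelon (4) → 7 (expected 5)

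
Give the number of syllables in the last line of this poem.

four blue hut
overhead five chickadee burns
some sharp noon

The last line: some(1) + sharp(1) + noon(1) = 3

3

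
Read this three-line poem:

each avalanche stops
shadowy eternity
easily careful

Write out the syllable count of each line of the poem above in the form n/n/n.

Line 1: each (1), avalanche (3), stops (1) → 5
Line 2: shadowy (3), eternity (4) → 7
Line 3: easily (3), careful (2) → 5

5/7/5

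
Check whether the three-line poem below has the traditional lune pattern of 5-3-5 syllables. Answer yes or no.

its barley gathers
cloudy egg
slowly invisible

No

Line 1: "its barley gathers": 1+2+2 = 5 ✓
Line 2: "cloudy egg": 2+1 = 3 ✓
Line 3: "slowly invisible": 2+4 = 6 (expected 5)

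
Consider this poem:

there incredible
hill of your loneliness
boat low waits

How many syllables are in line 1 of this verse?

5

Line 1: "there incredible": 1+4 = 5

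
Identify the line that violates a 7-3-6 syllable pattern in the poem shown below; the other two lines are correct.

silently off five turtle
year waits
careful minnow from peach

Line 1: "silently off five turtle": 3+1+1+2 = 7 ✓
Line 2: "year waits": 1+1 = 2 (expected 3)
Line 3: "careful minnow from peach": 2+2+1+1 = 6 ✓

The second line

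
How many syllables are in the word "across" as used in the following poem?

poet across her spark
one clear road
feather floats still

2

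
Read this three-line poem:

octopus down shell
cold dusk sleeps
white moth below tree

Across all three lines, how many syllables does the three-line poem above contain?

Line 1: "octopus down shell": 3+1+1 = 5
Line 2: "cold dusk sleeps": 1+1+1 = 3
Line 3: "white moth below tree": 1+1+2+1 = 5
Total: 5 + 3 + 5 = 13

13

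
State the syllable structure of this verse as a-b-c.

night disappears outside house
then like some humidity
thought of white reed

7-7-4

Line 1: night (1), disappears (3), outside (2), house (1) → 7
Line 2: then (1), like (1), some (1), humidity (4) → 7
Line 3: thought (1), of (1), white (1), reed (1) → 4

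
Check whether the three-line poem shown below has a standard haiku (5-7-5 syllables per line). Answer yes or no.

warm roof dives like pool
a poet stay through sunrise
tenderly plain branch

Yes

Line 1: warm(1) + roof(1) + dives(1) + like(1) + pool(1) = 5 ✓
Line 2: a(1) + poet(2) + stay(1) + through(1) + sunrise(2) = 7 ✓
Line 3: tenderly(3) + plain(1) + branch(1) = 5 ✓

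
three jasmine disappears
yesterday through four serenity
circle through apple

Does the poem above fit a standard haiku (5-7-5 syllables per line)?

Line 1: three (1), jasmine (2), disappears (3) → 6 (expected 5)
Line 2: yesterday (3), through (1), four (1), serenity (4) → 9 (expected 7)
Line 3: circle (2), through (1), apple (2) → 5 ✓

No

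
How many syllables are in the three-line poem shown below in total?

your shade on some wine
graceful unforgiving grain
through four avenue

Line 1: "your shade on some wine": 1+1+1+1+1 = 5
Line 2: "graceful unforgiving grain": 2+4+1 = 7
Line 3: "through four avenue": 1+1+3 = 5
Total: 5 + 7 + 5 = 17

17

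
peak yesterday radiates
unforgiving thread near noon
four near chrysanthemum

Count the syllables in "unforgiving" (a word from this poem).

4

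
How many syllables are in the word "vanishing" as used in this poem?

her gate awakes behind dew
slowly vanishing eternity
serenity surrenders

3

"vanishing" has 3 syllables.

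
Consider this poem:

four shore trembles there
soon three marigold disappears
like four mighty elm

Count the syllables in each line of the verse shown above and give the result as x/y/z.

5/8/5

Line 1: four(1) + shore(1) + trembles(2) + there(1) = 5
Line 2: soon(1) + three(1) + marigold(3) + disappears(3) = 8
Line 3: like(1) + four(1) + mighty(2) + elm(1) = 5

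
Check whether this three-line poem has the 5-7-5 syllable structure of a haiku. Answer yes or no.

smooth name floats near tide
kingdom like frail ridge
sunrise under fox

Line 1: smooth (1), name (1), floats (1), near (1), tide (1) → 5 ✓
Line 2: kingdom (2), like (1), frail (1), ridge (1) → 5 (expected 7)
Line 3: sunrise (2), under (2), fox (1) → 5 ✓

No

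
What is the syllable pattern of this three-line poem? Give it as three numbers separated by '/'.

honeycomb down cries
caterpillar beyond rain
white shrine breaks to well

Line 1: honeycomb(3) + down(1) + cries(1) = 5
Line 2: caterpillar(4) + beyond(2) + rain(1) = 7
Line 3: white(1) + shrine(1) + breaks(1) + to(1) + well(1) = 5

5/7/5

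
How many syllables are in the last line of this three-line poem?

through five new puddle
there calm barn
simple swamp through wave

The last line: simple(2) + swamp(1) + through(1) + wave(1) = 5

5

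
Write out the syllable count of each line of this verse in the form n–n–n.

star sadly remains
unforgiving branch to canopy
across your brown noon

Line 1: star (1), sadly (2), remains (2) → 5
Line 2: unforgiving (4), branch (1), to (1), canopy (3) → 9
Line 3: across (2), your (1), brown (1), noon (1) → 5

5–9–5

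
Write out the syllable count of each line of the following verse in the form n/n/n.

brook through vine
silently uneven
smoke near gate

Line 1: "brook through vine": 1+1+1 = 3
Line 2: "silently uneven": 3+3 = 6
Line 3: "smoke near gate": 1+1+1 = 3

3/6/3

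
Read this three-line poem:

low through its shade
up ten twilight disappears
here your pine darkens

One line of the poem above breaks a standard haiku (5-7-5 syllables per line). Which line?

Line 1: low (1), through (1), its (1), shade (1) → 4 (expected 5)
Line 2: up (1), ten (1), twilight (2), disappears (3) → 7 ✓
Line 3: here (1), your (1), pine (1), darkens (2) → 5 ✓

Line 1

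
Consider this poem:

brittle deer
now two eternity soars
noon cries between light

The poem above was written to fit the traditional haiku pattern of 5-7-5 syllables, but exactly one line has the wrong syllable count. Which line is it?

Line 1: brittle (2), deer (1) → 3 (expected 5)
Line 2: now (1), two (1), eternity (4), soars (1) → 7 ✓
Line 3: noon (1), cries (1), between (2), light (1) → 5 ✓

The first line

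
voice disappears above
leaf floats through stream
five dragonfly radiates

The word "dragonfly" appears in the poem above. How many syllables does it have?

3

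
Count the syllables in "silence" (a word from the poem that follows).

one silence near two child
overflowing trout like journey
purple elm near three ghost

"silence" has 2 syllables.

2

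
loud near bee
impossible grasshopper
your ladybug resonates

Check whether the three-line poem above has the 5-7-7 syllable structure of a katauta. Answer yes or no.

Line 1: "loud near bee": 1+1+1 = 3 (expected 5)
Line 2: "impossible grasshopper": 4+3 = 7 ✓
Line 3: "your ladybug resonates": 1+3+3 = 7 ✓

No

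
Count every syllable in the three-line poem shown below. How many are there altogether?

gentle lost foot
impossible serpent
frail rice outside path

Line 1: gentle(2) + lost(1) + foot(1) = 4
Line 2: impossible(4) + serpent(2) = 6
Line 3: frail(1) + rice(1) + outside(2) + path(1) = 5
Total: 4 + 6 + 5 = 15

15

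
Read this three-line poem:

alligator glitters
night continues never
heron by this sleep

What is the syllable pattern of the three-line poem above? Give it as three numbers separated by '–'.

6–6–5

Line 1: alligator (4), glitters (2) → 6
Line 2: night (1), continues (3), never (2) → 6
Line 3: heron (2), by (1), this (1), sleep (1) → 5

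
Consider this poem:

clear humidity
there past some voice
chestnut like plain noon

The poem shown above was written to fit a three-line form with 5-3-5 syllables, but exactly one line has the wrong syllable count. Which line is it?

Line 1: clear (1), humidity (4) → 5 ✓
Line 2: there (1), past (1), some (1), voice (1) → 4 (expected 3)
Line 3: chestnut (2), like (1), plain (1), noon (1) → 5 ✓

The second line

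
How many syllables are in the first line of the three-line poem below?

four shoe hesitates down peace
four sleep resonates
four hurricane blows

7

The first line: four(1) + shoe(1) + hesitates(3) + down(1) + peace(1) = 7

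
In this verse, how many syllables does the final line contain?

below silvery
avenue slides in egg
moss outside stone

The final line: moss(1) + outside(2) + stone(1) = 4

4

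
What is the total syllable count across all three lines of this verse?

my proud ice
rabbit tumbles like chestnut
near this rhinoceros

Line 1: my(1) + proud(1) + ice(1) = 3
Line 2: rabbit(2) + tumbles(2) + like(1) + chestnut(2) = 7
Line 3: near(1) + this(1) + rhinoceros(4) = 6
Total: 3 + 7 + 6 = 16

16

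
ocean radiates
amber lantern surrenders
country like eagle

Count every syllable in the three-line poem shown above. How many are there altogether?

17

Line 1: ocean (2), radiates (3) → 5
Line 2: amber (2), lantern (2), surrenders (3) → 7
Line 3: country (2), like (1), eagle (2) → 5
Total: 5 + 7 + 5 = 17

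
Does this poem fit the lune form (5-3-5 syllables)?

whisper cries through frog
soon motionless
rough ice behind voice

No

Line 1: whisper(2) + cries(1) + through(1) + frog(1) = 5 ✓
Line 2: soon(1) + motionless(3) = 4 (expected 3)
Line 3: rough(1) + ice(1) + behind(2) + voice(1) = 5 ✓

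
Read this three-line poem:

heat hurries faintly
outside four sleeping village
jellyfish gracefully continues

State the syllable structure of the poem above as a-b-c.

5-7-9

Line 1: heat(1) + hurries(2) + faintly(2) = 5
Line 2: outside(2) + four(1) + sleeping(2) + village(2) = 7
Line 3: jellyfish(3) + gracefully(3) + continues(3) = 9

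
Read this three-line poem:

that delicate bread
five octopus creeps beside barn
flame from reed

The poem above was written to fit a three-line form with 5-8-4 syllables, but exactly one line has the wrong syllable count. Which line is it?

Line 1: that(1) + delicate(3) + bread(1) = 5 ✓
Line 2: five(1) + octopus(3) + creeps(1) + beside(2) + barn(1) = 8 ✓
Line 3: flame(1) + from(1) + reed(1) = 3 (expected 4)

The third line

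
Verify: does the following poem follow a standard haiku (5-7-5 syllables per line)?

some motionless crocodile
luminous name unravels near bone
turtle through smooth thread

No

Line 1: some (1), motionless (3), crocodile (3) → 7 (expected 5)
Line 2: luminous (3), name (1), unravels (3), near (1), bone (1) → 9 (expected 7)
Line 3: turtle (2), through (1), smooth (1), thread (1) → 5 ✓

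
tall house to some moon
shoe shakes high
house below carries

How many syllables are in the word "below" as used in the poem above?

"below" has 2 syllables.

2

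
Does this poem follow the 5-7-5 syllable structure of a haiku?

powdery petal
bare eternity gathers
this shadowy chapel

Line 1: "powdery petal": 3+2 = 5 ✓
Line 2: "bare eternity gathers": 1+4+2 = 7 ✓
Line 3: "this shadowy chapel": 1+3+2 = 6 (expected 5)

No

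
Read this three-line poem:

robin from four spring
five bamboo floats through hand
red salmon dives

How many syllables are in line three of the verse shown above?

Line three: red (1), salmon (2), dives (1) → 4

4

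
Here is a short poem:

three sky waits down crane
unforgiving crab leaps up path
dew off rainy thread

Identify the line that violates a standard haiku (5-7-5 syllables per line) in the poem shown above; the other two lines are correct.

Line 2

Line 1: "three sky waits down crane": 1+1+1+1+1 = 5 ✓
Line 2: "unforgiving crab leaps up path": 4+1+1+1+1 = 8 (expected 7)
Line 3: "dew off rainy thread": 1+1+2+1 = 5 ✓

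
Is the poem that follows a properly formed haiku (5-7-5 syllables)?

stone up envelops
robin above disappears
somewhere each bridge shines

Line 1: "stone up envelops": 1+1+3 = 5 ✓
Line 2: "robin above disappears": 2+2+3 = 7 ✓
Line 3: "somewhere each bridge shines": 2+1+1+1 = 5 ✓

Yes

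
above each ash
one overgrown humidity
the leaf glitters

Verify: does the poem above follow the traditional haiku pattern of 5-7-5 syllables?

No

Line 1: above(2) + each(1) + ash(1) = 4 (expected 5)
Line 2: one(1) + overgrown(3) + humidity(4) = 8 (expected 7)
Line 3: the(1) + leaf(1) + glitters(2) = 4 (expected 5)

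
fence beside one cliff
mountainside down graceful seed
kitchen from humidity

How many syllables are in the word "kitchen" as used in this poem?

"kitchen" has 2 syllables.

2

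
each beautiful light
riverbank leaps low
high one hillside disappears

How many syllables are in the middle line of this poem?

The middle line: riverbank (3), leaps (1), low (1) → 5

5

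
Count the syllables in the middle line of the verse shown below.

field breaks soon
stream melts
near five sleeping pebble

2

The middle line: stream(1) + melts(1) = 2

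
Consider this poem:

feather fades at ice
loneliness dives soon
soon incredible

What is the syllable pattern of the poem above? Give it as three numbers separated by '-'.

5-5-5

Line 1: feather(2) + fades(1) + at(1) + ice(1) = 5
Line 2: loneliness(3) + dives(1) + soon(1) = 5
Line 3: soon(1) + incredible(4) = 5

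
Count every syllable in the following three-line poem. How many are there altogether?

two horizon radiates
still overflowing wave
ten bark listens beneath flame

20

Line 1: "two horizon radiates": 1+3+3 = 7
Line 2: "still overflowing wave": 1+4+1 = 6
Line 3: "ten bark listens beneath flame": 1+1+2+2+1 = 7
Total: 7 + 6 + 7 = 20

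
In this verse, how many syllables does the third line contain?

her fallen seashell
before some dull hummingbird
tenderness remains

The third line: tenderness(3) + remains(2) = 5

5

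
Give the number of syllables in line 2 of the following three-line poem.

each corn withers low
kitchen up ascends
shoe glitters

5

Line 2: "kitchen up ascends": 2+1+2 = 5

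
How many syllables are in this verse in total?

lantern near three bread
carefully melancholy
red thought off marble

17

Line 1: lantern (2), near (1), three (1), bread (1) → 5
Line 2: carefully (3), melancholy (4) → 7
Line 3: red (1), thought (1), off (1), marble (2) → 5
Total: 5 + 7 + 5 = 17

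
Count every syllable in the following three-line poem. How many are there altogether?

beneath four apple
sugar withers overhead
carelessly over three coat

19

Line 1: beneath(2) + four(1) + apple(2) = 5
Line 2: sugar(2) + withers(2) + overhead(3) = 7
Line 3: carelessly(3) + over(2) + three(1) + coat(1) = 7
Total: 5 + 7 + 7 = 19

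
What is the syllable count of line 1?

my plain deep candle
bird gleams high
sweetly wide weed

5

Line 1: my (1), plain (1), deep (1), candle (2) → 5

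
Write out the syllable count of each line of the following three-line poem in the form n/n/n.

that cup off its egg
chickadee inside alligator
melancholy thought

Line 1: that (1), cup (1), off (1), its (1), egg (1) → 5
Line 2: chickadee (3), inside (2), alligator (4) → 9
Line 3: melancholy (4), thought (1) → 5

5/9/5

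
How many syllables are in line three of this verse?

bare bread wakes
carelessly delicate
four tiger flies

Line three: four (1), tiger (2), flies (1) → 4

4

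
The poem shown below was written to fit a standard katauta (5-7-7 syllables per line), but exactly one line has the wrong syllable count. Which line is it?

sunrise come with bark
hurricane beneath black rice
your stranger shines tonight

Line 1: "sunrise come with bark": 2+1+1+1 = 5 ✓
Line 2: "hurricane beneath black rice": 3+2+1+1 = 7 ✓
Line 3: "your stranger shines tonight": 1+2+1+2 = 6 (expected 7)

The third line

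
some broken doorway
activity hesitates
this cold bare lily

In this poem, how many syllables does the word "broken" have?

2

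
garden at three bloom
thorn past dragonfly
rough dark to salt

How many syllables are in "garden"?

2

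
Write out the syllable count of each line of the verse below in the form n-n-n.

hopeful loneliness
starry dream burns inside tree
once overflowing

Line 1: hopeful(2) + loneliness(3) = 5
Line 2: starry(2) + dream(1) + burns(1) + inside(2) + tree(1) = 7
Line 3: once(1) + overflowing(4) = 5

5-7-5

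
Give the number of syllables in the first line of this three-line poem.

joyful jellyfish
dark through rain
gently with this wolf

5

The first line: joyful(2) + jellyfish(3) = 5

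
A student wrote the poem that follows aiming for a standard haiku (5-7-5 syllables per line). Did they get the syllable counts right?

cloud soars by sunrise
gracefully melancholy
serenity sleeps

Line 1: "cloud soars by sunrise": 1+1+1+2 = 5 ✓
Line 2: "gracefully melancholy": 3+4 = 7 ✓
Line 3: "serenity sleeps": 4+1 = 5 ✓

Yes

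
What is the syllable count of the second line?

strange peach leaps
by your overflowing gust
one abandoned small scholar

7

The second line: "by your overflowing gust": 1+1+4+1 = 7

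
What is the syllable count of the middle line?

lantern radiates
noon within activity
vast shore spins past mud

The middle line: noon (1), within (2), activity (4) → 7

7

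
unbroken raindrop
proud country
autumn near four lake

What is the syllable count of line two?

3

Line two: proud(1) + country(2) = 3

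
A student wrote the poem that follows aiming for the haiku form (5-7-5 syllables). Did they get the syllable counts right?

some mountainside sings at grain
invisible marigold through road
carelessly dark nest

No

Line 1: "some mountainside sings at grain": 1+3+1+1+1 = 7 (expected 5)
Line 2: "invisible marigold through road": 4+3+1+1 = 9 (expected 7)
Line 3: "carelessly dark nest": 3+1+1 = 5 ✓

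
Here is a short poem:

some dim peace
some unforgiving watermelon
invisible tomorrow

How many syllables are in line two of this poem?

9

Line two: some (1), unforgiving (4), watermelon (4) → 9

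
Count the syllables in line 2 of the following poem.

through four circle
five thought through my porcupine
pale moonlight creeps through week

Line 2: five(1) + thought(1) + through(1) + my(1) + porcupine(3) = 7

7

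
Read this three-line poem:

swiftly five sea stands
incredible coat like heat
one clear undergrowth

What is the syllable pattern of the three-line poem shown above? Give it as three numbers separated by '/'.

5/7/5

Line 1: swiftly (2), five (1), sea (1), stands (1) → 5
Line 2: incredible (4), coat (1), like (1), heat (1) → 7
Line 3: one (1), clear (1), undergrowth (3) → 5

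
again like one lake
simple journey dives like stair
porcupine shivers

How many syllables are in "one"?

1

"one" has 1 syllable.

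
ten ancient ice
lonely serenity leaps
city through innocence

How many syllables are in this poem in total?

17

Line 1: ten(1) + ancient(2) + ice(1) = 4
Line 2: lonely(2) + serenity(4) + leaps(1) = 7
Line 3: city(2) + through(1) + innocence(3) = 6
Total: 4 + 7 + 6 = 17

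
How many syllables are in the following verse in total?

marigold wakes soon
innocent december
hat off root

Line 1: marigold(3) + wakes(1) + soon(1) = 5
Line 2: innocent(3) + december(3) = 6
Line 3: hat(1) + off(1) + root(1) = 3
Total: 5 + 6 + 3 = 14

14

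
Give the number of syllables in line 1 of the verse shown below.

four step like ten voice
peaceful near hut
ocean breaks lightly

Line 1: "four step like ten voice": 1+1+1+1+1 = 5

5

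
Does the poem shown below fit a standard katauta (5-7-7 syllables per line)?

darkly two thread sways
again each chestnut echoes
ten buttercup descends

Line 1: "darkly two thread sways": 2+1+1+1 = 5 ✓
Line 2: "again each chestnut echoes": 2+1+2+2 = 7 ✓
Line 3: "ten buttercup descends": 1+3+2 = 6 (expected 7)

No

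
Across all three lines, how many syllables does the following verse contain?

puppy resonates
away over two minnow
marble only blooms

17

Line 1: puppy(2) + resonates(3) = 5
Line 2: away(2) + over(2) + two(1) + minnow(2) = 7
Line 3: marble(2) + only(2) + blooms(1) = 5
Total: 5 + 7 + 5 = 17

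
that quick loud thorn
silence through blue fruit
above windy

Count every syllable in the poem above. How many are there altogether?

13

Line 1: that (1), quick (1), loud (1), thorn (1) → 4
Line 2: silence (2), through (1), blue (1), fruit (1) → 5
Line 3: above (2), windy (2) → 4
Total: 4 + 5 + 4 = 13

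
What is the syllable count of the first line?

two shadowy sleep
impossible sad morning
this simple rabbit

5

The first line: two (1), shadowy (3), sleep (1) → 5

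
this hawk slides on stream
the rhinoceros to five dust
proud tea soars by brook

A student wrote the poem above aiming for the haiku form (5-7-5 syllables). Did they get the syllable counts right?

No

Line 1: this (1), hawk (1), slides (1), on (1), stream (1) → 5 ✓
Line 2: the (1), rhinoceros (4), to (1), five (1), dust (1) → 8 (expected 7)
Line 3: proud (1), tea (1), soars (1), by (1), brook (1) → 5 ✓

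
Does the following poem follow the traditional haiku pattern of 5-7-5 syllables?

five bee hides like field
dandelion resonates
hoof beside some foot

Line 1: five (1), bee (1), hides (1), like (1), field (1) → 5 ✓
Line 2: dandelion (4), resonates (3) → 7 ✓
Line 3: hoof (1), beside (2), some (1), foot (1) → 5 ✓

Yes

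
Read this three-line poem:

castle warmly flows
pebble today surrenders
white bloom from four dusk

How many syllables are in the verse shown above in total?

17

Line 1: "castle warmly flows": 2+2+1 = 5
Line 2: "pebble today surrenders": 2+2+3 = 7
Line 3: "white bloom from four dusk": 1+1+1+1+1 = 5
Total: 5 + 7 + 5 = 17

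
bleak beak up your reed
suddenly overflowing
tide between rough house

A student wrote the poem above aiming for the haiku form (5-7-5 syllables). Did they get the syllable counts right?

Yes

Line 1: bleak(1) + beak(1) + up(1) + your(1) + reed(1) = 5 ✓
Line 2: suddenly(3) + overflowing(4) = 7 ✓
Line 3: tide(1) + between(2) + rough(1) + house(1) = 5 ✓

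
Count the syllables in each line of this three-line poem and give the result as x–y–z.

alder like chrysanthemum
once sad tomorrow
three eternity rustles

7–5–7

Line 1: "alder like chrysanthemum": 2+1+4 = 7
Line 2: "once sad tomorrow": 1+1+3 = 5
Line 3: "three eternity rustles": 1+4+2 = 7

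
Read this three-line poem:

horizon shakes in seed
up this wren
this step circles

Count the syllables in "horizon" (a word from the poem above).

3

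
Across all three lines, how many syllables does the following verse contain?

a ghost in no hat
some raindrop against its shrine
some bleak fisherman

17

Line 1: "a ghost in no hat": 1+1+1+1+1 = 5
Line 2: "some raindrop against its shrine": 1+2+2+1+1 = 7
Line 3: "some bleak fisherman": 1+1+3 = 5
Total: 5 + 7 + 5 = 17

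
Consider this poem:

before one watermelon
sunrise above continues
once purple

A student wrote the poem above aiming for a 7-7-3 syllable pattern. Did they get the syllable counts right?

Yes

Line 1: before(2) + one(1) + watermelon(4) = 7 ✓
Line 2: sunrise(2) + above(2) + continues(3) = 7 ✓
Line 3: once(1) + purple(2) = 3 ✓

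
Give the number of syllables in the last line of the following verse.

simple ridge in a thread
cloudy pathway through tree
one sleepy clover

The last line: "one sleepy clover": 1+2+2 = 5

5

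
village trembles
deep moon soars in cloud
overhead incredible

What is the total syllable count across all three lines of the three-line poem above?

16

Line 1: "village trembles": 2+2 = 4
Line 2: "deep moon soars in cloud": 1+1+1+1+1 = 5
Line 3: "overhead incredible": 3+4 = 7
Total: 4 + 5 + 7 = 16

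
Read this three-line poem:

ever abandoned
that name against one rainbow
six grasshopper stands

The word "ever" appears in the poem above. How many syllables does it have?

"ever" has 2 syllables.

2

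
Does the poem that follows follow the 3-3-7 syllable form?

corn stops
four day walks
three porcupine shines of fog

No

Line 1: corn(1) + stops(1) = 2 (expected 3)
Line 2: four(1) + day(1) + walks(1) = 3 ✓
Line 3: three(1) + porcupine(3) + shines(1) + of(1) + fog(1) = 7 ✓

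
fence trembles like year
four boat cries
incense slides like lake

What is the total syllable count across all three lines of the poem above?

13

Line 1: fence (1), trembles (2), like (1), year (1) → 5
Line 2: four (1), boat (1), cries (1) → 3
Line 3: incense (2), slides (1), like (1), lake (1) → 5
Total: 5 + 3 + 5 = 13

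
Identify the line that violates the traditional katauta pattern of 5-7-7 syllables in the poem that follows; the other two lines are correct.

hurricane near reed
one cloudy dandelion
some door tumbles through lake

Line 3

Line 1: "hurricane near reed": 3+1+1 = 5 ✓
Line 2: "one cloudy dandelion": 1+2+4 = 7 ✓
Line 3: "some door tumbles through lake": 1+1+2+1+1 = 6 (expected 7)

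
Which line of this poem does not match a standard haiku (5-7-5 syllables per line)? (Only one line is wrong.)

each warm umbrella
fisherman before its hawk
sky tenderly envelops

Line 3

Line 1: each(1) + warm(1) + umbrella(3) = 5 ✓
Line 2: fisherman(3) + before(2) + its(1) + hawk(1) = 7 ✓
Line 3: sky(1) + tenderly(3) + envelops(3) = 7 (expected 5)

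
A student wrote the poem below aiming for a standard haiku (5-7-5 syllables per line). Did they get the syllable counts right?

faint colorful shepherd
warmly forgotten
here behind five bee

No

Line 1: "faint colorful shepherd": 1+3+2 = 6 (expected 5)
Line 2: "warmly forgotten": 2+3 = 5 (expected 7)
Line 3: "here behind five bee": 1+2+1+1 = 5 ✓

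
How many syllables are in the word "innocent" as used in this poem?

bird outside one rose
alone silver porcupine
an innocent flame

3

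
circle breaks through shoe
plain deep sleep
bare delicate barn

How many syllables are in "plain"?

1

"plain" has 1 syllable.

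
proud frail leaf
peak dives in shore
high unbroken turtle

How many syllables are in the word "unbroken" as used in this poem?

"unbroken" has 3 syllables.

3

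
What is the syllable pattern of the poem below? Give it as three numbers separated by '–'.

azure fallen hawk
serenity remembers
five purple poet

5–7–5

Line 1: azure (2), fallen (2), hawk (1) → 5
Line 2: serenity (4), remembers (3) → 7
Line 3: five (1), purple (2), poet (2) → 5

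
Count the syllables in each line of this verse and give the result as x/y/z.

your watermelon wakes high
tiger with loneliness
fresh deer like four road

7/6/5

Line 1: your(1) + watermelon(4) + wakes(1) + high(1) = 7
Line 2: tiger(2) + with(1) + loneliness(3) = 6
Line 3: fresh(1) + deer(1) + like(1) + four(1) + road(1) = 5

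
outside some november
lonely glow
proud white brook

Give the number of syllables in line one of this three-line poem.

6

Line one: outside(2) + some(1) + november(3) = 6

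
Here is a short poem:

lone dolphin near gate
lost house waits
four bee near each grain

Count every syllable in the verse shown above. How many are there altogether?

13

Line 1: lone (1), dolphin (2), near (1), gate (1) → 5
Line 2: lost (1), house (1), waits (1) → 3
Line 3: four (1), bee (1), near (1), each (1), grain (1) → 5
Total: 5 + 3 + 5 = 13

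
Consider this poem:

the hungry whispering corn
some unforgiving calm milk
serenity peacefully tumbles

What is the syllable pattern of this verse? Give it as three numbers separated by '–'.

Line 1: the (1), hungry (2), whispering (3), corn (1) → 7
Line 2: some (1), unforgiving (4), calm (1), milk (1) → 7
Line 3: serenity (4), peacefully (3), tumbles (2) → 9

7–7–9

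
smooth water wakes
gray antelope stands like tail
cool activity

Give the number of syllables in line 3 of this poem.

Line 3: cool(1) + activity(4) = 5

5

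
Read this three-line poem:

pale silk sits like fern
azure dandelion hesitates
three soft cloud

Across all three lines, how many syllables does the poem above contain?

Line 1: "pale silk sits like fern": 1+1+1+1+1 = 5
Line 2: "azure dandelion hesitates": 2+4+3 = 9
Line 3: "three soft cloud": 1+1+1 = 3
Total: 5 + 9 + 3 = 17

17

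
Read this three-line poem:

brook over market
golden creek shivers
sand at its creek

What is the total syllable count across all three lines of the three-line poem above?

Line 1: brook (1), over (2), market (2) → 5
Line 2: golden (2), creek (1), shivers (2) → 5
Line 3: sand (1), at (1), its (1), creek (1) → 4
Total: 5 + 5 + 4 = 14

14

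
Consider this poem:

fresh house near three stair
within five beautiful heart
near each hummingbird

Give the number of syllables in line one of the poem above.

Line one: fresh(1) + house(1) + near(1) + three(1) + stair(1) = 5

5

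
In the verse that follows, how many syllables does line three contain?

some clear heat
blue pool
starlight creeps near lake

Line three: starlight(2) + creeps(1) + near(1) + lake(1) = 5

5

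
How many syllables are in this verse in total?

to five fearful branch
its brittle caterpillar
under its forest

17

Line 1: to (1), five (1), fearful (2), branch (1) → 5
Line 2: its (1), brittle (2), caterpillar (4) → 7
Line 3: under (2), its (1), forest (2) → 5
Total: 5 + 7 + 5 = 17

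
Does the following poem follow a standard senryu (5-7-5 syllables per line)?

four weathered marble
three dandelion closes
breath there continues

Yes

Line 1: four (1), weathered (2), marble (2) → 5 ✓
Line 2: three (1), dandelion (4), closes (2) → 7 ✓
Line 3: breath (1), there (1), continues (3) → 5 ✓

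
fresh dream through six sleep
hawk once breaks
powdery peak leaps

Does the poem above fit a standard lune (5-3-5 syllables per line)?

Yes

Line 1: fresh (1), dream (1), through (1), six (1), sleep (1) → 5 ✓
Line 2: hawk (1), once (1), breaks (1) → 3 ✓
Line 3: powdery (3), peak (1), leaps (1) → 5 ✓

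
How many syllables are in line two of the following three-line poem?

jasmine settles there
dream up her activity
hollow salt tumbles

Line two: dream(1) + up(1) + her(1) + activity(4) = 7

7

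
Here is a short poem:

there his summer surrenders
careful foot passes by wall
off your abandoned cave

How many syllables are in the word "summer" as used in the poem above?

2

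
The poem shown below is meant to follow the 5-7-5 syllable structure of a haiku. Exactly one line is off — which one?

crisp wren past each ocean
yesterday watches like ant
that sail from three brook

Line 1: crisp (1), wren (1), past (1), each (1), ocean (2) → 6 (expected 5)
Line 2: yesterday (3), watches (2), like (1), ant (1) → 7 ✓
Line 3: that (1), sail (1), from (1), three (1), brook (1) → 5 ✓

The first line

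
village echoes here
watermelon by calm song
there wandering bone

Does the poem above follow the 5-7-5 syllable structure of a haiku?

Yes

Line 1: "village echoes here": 2+2+1 = 5 ✓
Line 2: "watermelon by calm song": 4+1+1+1 = 7 ✓
Line 3: "there wandering bone": 1+3+1 = 5 ✓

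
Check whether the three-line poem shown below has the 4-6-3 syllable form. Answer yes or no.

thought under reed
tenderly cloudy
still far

Line 1: thought (1), under (2), reed (1) → 4 ✓
Line 2: tenderly (3), cloudy (2) → 5 (expected 6)
Line 3: still (1), far (1) → 2 (expected 3)

No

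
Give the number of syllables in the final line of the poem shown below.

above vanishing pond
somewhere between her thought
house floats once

3

The final line: house(1) + floats(1) + once(1) = 3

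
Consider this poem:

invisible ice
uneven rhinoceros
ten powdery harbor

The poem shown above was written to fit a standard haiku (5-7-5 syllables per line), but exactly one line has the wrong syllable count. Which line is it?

Line 3

Line 1: invisible(4) + ice(1) = 5 ✓
Line 2: uneven(3) + rhinoceros(4) = 7 ✓
Line 3: ten(1) + powdery(3) + harbor(2) = 6 (expected 5)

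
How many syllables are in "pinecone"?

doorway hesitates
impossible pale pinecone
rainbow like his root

2

"pinecone" has 2 syllables.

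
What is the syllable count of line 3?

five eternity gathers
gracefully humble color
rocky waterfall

5

Line 3: rocky(2) + waterfall(3) = 5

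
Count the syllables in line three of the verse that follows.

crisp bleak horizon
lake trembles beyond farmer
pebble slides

3

Line three: pebble (2), slides (1) → 3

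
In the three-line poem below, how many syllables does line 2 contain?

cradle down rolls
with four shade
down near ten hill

Line 2: with (1), four (1), shade (1) → 3

3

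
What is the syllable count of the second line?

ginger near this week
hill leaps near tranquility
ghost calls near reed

The second line: hill(1) + leaps(1) + near(1) + tranquility(4) = 7

7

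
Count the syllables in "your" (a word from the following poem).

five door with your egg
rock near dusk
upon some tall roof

"your" has 1 syllable.

1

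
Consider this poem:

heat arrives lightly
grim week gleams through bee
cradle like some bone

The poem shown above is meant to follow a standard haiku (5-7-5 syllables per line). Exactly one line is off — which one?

Line 1: heat(1) + arrives(2) + lightly(2) = 5 ✓
Line 2: grim(1) + week(1) + gleams(1) + through(1) + bee(1) = 5 (expected 7)
Line 3: cradle(2) + like(1) + some(1) + bone(1) = 5 ✓

Line 2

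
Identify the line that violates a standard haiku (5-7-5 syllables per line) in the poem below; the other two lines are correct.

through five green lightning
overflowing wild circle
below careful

Line 1: through(1) + five(1) + green(1) + lightning(2) = 5 ✓
Line 2: overflowing(4) + wild(1) + circle(2) = 7 ✓
Line 3: below(2) + careful(2) = 4 (expected 5)

The third line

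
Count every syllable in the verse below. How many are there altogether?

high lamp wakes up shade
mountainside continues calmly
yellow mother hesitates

20

Line 1: high(1) + lamp(1) + wakes(1) + up(1) + shade(1) = 5
Line 2: mountainside(3) + continues(3) + calmly(2) = 8
Line 3: yellow(2) + mother(2) + hesitates(3) = 7
Total: 5 + 8 + 7 = 20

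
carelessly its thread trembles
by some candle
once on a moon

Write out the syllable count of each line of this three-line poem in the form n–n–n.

7–4–4

Line 1: carelessly(3) + its(1) + thread(1) + trembles(2) = 7
Line 2: by(1) + some(1) + candle(2) = 4
Line 3: once(1) + on(1) + a(1) + moon(1) = 4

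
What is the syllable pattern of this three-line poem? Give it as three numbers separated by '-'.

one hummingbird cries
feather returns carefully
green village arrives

5-7-5

Line 1: "one hummingbird cries": 1+3+1 = 5
Line 2: "feather returns carefully": 2+2+3 = 7
Line 3: "green village arrives": 1+2+2 = 5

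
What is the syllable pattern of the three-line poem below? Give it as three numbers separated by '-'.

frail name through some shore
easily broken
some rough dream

5-5-3

Line 1: frail (1), name (1), through (1), some (1), shore (1) → 5
Line 2: easily (3), broken (2) → 5
Line 3: some (1), rough (1), dream (1) → 3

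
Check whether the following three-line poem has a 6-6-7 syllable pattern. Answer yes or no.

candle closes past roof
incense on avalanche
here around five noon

No

Line 1: candle(2) + closes(2) + past(1) + roof(1) = 6 ✓
Line 2: incense(2) + on(1) + avalanche(3) = 6 ✓
Line 3: here(1) + around(2) + five(1) + noon(1) = 5 (expected 7)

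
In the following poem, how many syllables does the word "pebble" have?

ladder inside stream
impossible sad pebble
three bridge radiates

"pebble" has 2 syllables.

2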